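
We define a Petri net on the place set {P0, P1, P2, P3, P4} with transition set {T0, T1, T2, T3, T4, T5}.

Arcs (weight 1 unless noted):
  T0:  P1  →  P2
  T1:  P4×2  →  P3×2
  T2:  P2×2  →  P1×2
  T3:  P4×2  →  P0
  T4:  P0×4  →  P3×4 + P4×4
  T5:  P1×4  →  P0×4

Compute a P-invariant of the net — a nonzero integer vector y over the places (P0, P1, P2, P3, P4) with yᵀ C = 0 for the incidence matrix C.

y = (P0:2, P1:2, P2:2, P3:1, P4:1)

Incidence matrix C (rows=places, cols=transitions):
       T0   T1   T2   T3   T4   T5
   P0   0    0    0    1   -4    4
   P1  -1    0    2    0    0   -4
   P2   1    0   -2    0    0    0
   P3   0    2    0    0    4    0
   P4   0   -2    0   -2    4    0

Candidate y = [2, 2, 2, 1, 1]; check y·C column-wise:
  col T0: 2·0 + 2·-1 + 2·1 + 1·0 + 1·0 = 0
  col T1: 2·0 + 2·0 + 2·0 + 1·2 + 1·-2 = 0
  col T2: 2·0 + 2·2 + 2·-2 + 1·0 + 1·0 = 0
  col T3: 2·1 + 2·0 + 2·0 + 1·0 + 1·-2 = 0
  col T4: 2·-4 + 2·0 + 2·0 + 1·4 + 1·4 = 0
  col T5: 2·4 + 2·-4 + 2·0 + 1·0 + 1·0 = 0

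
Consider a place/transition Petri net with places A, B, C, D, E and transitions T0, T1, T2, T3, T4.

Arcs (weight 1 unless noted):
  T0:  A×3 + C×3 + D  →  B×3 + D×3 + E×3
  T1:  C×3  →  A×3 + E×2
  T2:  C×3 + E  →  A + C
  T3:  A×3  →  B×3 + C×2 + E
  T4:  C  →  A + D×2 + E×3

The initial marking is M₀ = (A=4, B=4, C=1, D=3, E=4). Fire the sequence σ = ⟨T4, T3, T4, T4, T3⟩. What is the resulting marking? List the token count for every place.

(A=1, B=10, C=2, D=9, E=15)

step 1: fire T4:  (A=4, B=4, C=1, D=3, E=4) → (A=5, B=4, C=0, D=5, E=7)
step 2: fire T3:  (A=5, B=4, C=0, D=5, E=7) → (A=2, B=7, C=2, D=5, E=8)
step 3: fire T4:  (A=2, B=7, C=2, D=5, E=8) → (A=3, B=7, C=1, D=7, E=11)
step 4: fire T4:  (A=3, B=7, C=1, D=7, E=11) → (A=4, B=7, C=0, D=9, E=14)
step 5: fire T3:  (A=4, B=7, C=0, D=9, E=14) → (A=1, B=10, C=2, D=9, E=15)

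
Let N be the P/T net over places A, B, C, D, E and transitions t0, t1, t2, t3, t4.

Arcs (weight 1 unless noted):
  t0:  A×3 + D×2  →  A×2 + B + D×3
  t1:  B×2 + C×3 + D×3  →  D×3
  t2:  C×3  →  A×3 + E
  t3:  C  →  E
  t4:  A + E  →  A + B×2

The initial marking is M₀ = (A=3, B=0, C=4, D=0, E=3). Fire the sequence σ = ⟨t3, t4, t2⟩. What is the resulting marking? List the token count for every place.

step 1: fire t3:  (A=3, B=0, C=4, D=0, E=3) → (A=3, B=0, C=3, D=0, E=4)
step 2: fire t4:  (A=3, B=0, C=3, D=0, E=4) → (A=3, B=2, C=3, D=0, E=3)
step 3: fire t2:  (A=3, B=2, C=3, D=0, E=3) → (A=6, B=2, C=0, D=0, E=4)

(A=6, B=2, C=0, D=0, E=4)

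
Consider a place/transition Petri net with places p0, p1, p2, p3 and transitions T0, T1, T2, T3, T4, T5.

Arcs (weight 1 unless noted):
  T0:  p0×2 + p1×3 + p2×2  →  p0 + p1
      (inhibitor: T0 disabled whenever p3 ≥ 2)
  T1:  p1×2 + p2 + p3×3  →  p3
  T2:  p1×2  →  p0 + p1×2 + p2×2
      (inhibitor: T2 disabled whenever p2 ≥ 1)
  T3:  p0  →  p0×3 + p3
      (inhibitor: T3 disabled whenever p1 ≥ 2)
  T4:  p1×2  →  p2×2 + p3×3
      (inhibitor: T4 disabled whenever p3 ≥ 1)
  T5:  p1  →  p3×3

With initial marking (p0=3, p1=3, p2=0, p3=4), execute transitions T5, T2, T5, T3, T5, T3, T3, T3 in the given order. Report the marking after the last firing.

step 1: fire T5:  (p0=3, p1=3, p2=0, p3=4) → (p0=3, p1=2, p2=0, p3=7)
step 2: fire T2:  (p0=3, p1=2, p2=0, p3=7) → (p0=4, p1=2, p2=2, p3=7)
step 3: fire T5:  (p0=4, p1=2, p2=2, p3=7) → (p0=4, p1=1, p2=2, p3=10)
step 4: fire T3:  (p0=4, p1=1, p2=2, p3=10) → (p0=6, p1=1, p2=2, p3=11)
step 5: fire T5:  (p0=6, p1=1, p2=2, p3=11) → (p0=6, p1=0, p2=2, p3=14)
step 6: fire T3:  (p0=6, p1=0, p2=2, p3=14) → (p0=8, p1=0, p2=2, p3=15)
step 7: fire T3:  (p0=8, p1=0, p2=2, p3=15) → (p0=10, p1=0, p2=2, p3=16)
step 8: fire T3:  (p0=10, p1=0, p2=2, p3=16) → (p0=12, p1=0, p2=2, p3=17)

(p0=12, p1=0, p2=2, p3=17)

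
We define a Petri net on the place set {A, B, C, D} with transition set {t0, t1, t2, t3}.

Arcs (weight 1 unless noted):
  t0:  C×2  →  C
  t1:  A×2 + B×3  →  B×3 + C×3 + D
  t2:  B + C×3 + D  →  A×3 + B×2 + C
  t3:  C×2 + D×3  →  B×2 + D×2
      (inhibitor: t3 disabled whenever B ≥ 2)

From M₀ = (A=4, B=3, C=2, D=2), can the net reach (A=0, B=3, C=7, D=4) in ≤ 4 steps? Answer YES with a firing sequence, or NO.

step 1: fire t0:  (A=4, B=3, C=2, D=2) → (A=4, B=3, C=1, D=2)
step 2: fire t1:  (A=4, B=3, C=1, D=2) → (A=2, B=3, C=4, D=3)
step 3: fire t1:  (A=2, B=3, C=4, D=3) → (A=0, B=3, C=7, D=4)

YES — reachable via ⟨t0, t1, t1⟩ (3 firings)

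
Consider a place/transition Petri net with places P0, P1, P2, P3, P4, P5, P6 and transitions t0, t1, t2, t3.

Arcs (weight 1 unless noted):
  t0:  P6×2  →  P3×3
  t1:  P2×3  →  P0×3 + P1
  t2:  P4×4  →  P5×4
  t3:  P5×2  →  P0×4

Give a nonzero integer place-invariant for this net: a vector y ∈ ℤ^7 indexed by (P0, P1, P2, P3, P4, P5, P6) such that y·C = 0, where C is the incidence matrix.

y = (P0:0, P1:3, P2:1, P3:0, P4:0, P5:0, P6:0)

Incidence matrix C (rows=places, cols=transitions):
       t0   t1   t2   t3
   P0   0    3    0    4
   P1   0    1    0    0
   P2   0   -3    0    0
   P3   3    0    0    0
   P4   0    0   -4    0
   P5   0    0    4   -2
   P6  -2    0    0    0

Candidate y = [0, 3, 1, 0, 0, 0, 0]; check y·C column-wise:
  col t0: 3·0 + 1·0 + 0·3 + 0·-2 = 0
  col t1: 0·3 + 3·1 + 1·-3 = 0
  col t2: 3·0 + 1·0 + 0·-4 + 0·4 = 0
  col t3: 0·4 + 3·0 + 1·0 + 0·-2 = 0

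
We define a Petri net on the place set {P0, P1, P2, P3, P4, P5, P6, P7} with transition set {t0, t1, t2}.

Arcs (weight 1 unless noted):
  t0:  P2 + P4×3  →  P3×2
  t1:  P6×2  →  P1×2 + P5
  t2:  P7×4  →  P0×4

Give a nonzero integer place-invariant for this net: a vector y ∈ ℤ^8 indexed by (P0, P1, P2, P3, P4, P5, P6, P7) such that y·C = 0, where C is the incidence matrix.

y = (P0:0, P1:0, P2:2, P3:1, P4:0, P5:0, P6:0, P7:0)

Incidence matrix C (rows=places, cols=transitions):
       t0   t1   t2
   P0   0    0    4
   P1   0    2    0
   P2  -1    0    0
   P3   2    0    0
   P4  -3    0    0
   P5   0    1    0
   P6   0   -2    0
   P7   0    0   -4

Candidate y = [0, 0, 2, 1, 0, 0, 0, 0]; check y·C column-wise:
  col t0: 2·-1 + 1·2 + 0·-3 = 0
  col t1: 0·2 + 2·0 + 1·0 + 0·1 + 0·-2 = 0
  col t2: 0·4 + 2·0 + 1·0 + 0·-4 = 0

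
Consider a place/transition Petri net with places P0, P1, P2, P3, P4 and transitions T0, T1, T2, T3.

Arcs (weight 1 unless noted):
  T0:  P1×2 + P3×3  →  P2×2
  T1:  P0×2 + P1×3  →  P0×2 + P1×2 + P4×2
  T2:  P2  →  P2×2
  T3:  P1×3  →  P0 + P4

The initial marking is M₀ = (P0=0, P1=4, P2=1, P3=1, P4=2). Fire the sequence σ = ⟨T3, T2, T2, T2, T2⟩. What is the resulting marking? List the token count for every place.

(P0=1, P1=1, P2=5, P3=1, P4=3)

step 1: fire T3:  (P0=0, P1=4, P2=1, P3=1, P4=2) → (P0=1, P1=1, P2=1, P3=1, P4=3)
step 2: fire T2:  (P0=1, P1=1, P2=1, P3=1, P4=3) → (P0=1, P1=1, P2=2, P3=1, P4=3)
step 3: fire T2:  (P0=1, P1=1, P2=2, P3=1, P4=3) → (P0=1, P1=1, P2=3, P3=1, P4=3)
step 4: fire T2:  (P0=1, P1=1, P2=3, P3=1, P4=3) → (P0=1, P1=1, P2=4, P3=1, P4=3)
step 5: fire T2:  (P0=1, P1=1, P2=4, P3=1, P4=3) → (P0=1, P1=1, P2=5, P3=1, P4=3)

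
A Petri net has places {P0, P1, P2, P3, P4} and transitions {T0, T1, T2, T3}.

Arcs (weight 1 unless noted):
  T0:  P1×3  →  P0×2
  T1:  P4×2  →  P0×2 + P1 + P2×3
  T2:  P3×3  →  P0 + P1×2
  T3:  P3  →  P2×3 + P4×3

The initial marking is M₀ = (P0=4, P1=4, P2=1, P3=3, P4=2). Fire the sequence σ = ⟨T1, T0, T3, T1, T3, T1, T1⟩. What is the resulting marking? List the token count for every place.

(P0=14, P1=5, P2=19, P3=1, P4=0)

step 1: fire T1:  (P0=4, P1=4, P2=1, P3=3, P4=2) → (P0=6, P1=5, P2=4, P3=3, P4=0)
step 2: fire T0:  (P0=6, P1=5, P2=4, P3=3, P4=0) → (P0=8, P1=2, P2=4, P3=3, P4=0)
step 3: fire T3:  (P0=8, P1=2, P2=4, P3=3, P4=0) → (P0=8, P1=2, P2=7, P3=2, P4=3)
step 4: fire T1:  (P0=8, P1=2, P2=7, P3=2, P4=3) → (P0=10, P1=3, P2=10, P3=2, P4=1)
step 5: fire T3:  (P0=10, P1=3, P2=10, P3=2, P4=1) → (P0=10, P1=3, P2=13, P3=1, P4=4)
step 6: fire T1:  (P0=10, P1=3, P2=13, P3=1, P4=4) → (P0=12, P1=4, P2=16, P3=1, P4=2)
step 7: fire T1:  (P0=12, P1=4, P2=16, P3=1, P4=2) → (P0=14, P1=5, P2=19, P3=1, P4=0)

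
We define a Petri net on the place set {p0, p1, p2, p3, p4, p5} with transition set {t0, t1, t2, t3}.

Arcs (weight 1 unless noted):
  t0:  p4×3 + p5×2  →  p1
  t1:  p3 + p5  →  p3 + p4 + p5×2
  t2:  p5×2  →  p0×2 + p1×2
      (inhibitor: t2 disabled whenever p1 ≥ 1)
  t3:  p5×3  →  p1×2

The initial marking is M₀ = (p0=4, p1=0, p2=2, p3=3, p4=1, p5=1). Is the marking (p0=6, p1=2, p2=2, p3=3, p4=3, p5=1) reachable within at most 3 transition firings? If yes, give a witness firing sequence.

YES — reachable via ⟨t1, t1, t2⟩ (3 firings)

step 1: fire t1:  (p0=4, p1=0, p2=2, p3=3, p4=1, p5=1) → (p0=4, p1=0, p2=2, p3=3, p4=2, p5=2)
step 2: fire t1:  (p0=4, p1=0, p2=2, p3=3, p4=2, p5=2) → (p0=4, p1=0, p2=2, p3=3, p4=3, p5=3)
step 3: fire t2:  (p0=4, p1=0, p2=2, p3=3, p4=3, p5=3) → (p0=6, p1=2, p2=2, p3=3, p4=3, p5=1)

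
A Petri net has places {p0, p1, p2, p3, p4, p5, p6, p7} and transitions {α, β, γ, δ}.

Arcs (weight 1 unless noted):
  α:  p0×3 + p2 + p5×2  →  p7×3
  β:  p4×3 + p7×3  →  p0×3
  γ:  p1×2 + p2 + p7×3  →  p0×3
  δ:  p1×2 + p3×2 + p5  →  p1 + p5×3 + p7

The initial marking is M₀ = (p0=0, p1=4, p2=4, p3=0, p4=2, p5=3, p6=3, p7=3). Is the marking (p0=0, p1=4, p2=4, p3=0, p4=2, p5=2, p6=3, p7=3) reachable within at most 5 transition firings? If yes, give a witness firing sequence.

NO — not reachable within 5 firings

depth 0: 1 marking
depth 1: 2 markings reached so far
depth 2: 3 markings reached so far
depth 3: 4 markings reached so far
depth 4: 4 markings reached so far
(frontier empty at depth 4; search complete)
target is not among the 4 markings reachable within 5 steps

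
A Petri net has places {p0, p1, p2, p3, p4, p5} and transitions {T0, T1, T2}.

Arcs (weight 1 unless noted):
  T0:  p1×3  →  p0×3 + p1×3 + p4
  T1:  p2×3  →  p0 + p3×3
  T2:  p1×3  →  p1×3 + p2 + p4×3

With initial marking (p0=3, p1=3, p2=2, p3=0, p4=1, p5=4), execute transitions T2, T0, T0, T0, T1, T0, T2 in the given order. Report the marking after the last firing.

step 1: fire T2:  (p0=3, p1=3, p2=2, p3=0, p4=1, p5=4) → (p0=3, p1=3, p2=3, p3=0, p4=4, p5=4)
step 2: fire T0:  (p0=3, p1=3, p2=3, p3=0, p4=4, p5=4) → (p0=6, p1=3, p2=3, p3=0, p4=5, p5=4)
step 3: fire T0:  (p0=6, p1=3, p2=3, p3=0, p4=5, p5=4) → (p0=9, p1=3, p2=3, p3=0, p4=6, p5=4)
step 4: fire T0:  (p0=9, p1=3, p2=3, p3=0, p4=6, p5=4) → (p0=12, p1=3, p2=3, p3=0, p4=7, p5=4)
step 5: fire T1:  (p0=12, p1=3, p2=3, p3=0, p4=7, p5=4) → (p0=13, p1=3, p2=0, p3=3, p4=7, p5=4)
step 6: fire T0:  (p0=13, p1=3, p2=0, p3=3, p4=7, p5=4) → (p0=16, p1=3, p2=0, p3=3, p4=8, p5=4)
step 7: fire T2:  (p0=16, p1=3, p2=0, p3=3, p4=8, p5=4) → (p0=16, p1=3, p2=1, p3=3, p4=11, p5=4)

(p0=16, p1=3, p2=1, p3=3, p4=11, p5=4)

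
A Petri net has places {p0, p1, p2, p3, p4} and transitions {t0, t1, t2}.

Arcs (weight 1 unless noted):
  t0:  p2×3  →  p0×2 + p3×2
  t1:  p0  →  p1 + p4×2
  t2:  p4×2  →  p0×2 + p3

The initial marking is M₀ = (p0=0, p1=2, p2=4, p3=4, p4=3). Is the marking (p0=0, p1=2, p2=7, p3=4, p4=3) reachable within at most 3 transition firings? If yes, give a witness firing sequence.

depth 0: 1 marking
depth 1: 3 markings reached so far
depth 2: 6 markings reached so far
depth 3: 10 markings reached so far
target is not among the 10 markings reachable within 3 steps

NO — not reachable within 3 firings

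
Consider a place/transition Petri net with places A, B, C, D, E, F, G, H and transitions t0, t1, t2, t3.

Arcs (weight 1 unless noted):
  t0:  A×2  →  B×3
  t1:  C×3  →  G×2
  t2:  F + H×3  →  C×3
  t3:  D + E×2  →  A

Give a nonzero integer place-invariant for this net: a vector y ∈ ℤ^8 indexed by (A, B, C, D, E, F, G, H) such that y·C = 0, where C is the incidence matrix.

Incidence matrix C (rows=places, cols=transitions):
       t0   t1   t2   t3
    A  -2    0    0    1
    B   3    0    0    0
    C   0   -3    3    0
    D   0    0    0   -1
    E   0    0    0   -2
    F   0    0   -1    0
    G   0    2    0    0
    H   0    0   -3    0

Candidate y = [3, 2, 0, 3, 0, 0, 0, 0]; check y·C column-wise:
  col t0: 3·-2 + 2·3 + 3·0 = 0
  col t1: 3·0 + 2·0 + 0·-3 + 3·0 + 0·2 = 0
  col t2: 3·0 + 2·0 + 0·3 + 3·0 + 0·-1 + 0·-3 = 0
  col t3: 3·1 + 2·0 + 3·-1 + 0·-2 = 0

y = (A:3, B:2, C:0, D:3, E:0, F:0, G:0, H:0)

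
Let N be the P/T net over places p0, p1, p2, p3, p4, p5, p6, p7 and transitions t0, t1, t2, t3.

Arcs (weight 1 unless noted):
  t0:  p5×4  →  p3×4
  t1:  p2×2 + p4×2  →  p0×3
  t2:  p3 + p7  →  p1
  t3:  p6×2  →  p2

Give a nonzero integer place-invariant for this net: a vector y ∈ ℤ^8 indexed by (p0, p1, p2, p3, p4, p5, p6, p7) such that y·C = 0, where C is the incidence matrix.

Incidence matrix C (rows=places, cols=transitions):
       t0   t1   t2   t3
   p0   0    3    0    0
   p1   0    0    1    0
   p2   0   -2    0    1
   p3   4    0   -1    0
   p4   0   -2    0    0
   p5  -4    0    0    0
   p6   0    0    0   -2
   p7   0    0   -1    0

Candidate y = [2, 0, 0, 0, 3, 0, 0, 0]; check y·C column-wise:
  col t0: 2·0 + 0·4 + 3·0 + 0·-4 = 0
  col t1: 2·3 + 0·-2 + 3·-2 = 0
  col t2: 2·0 + 0·1 + 0·-1 + 3·0 + 0·-1 = 0
  col t3: 2·0 + 0·1 + 3·0 + 0·-2 = 0

y = (p0:2, p1:0, p2:0, p3:0, p4:3, p5:0, p6:0, p7:0)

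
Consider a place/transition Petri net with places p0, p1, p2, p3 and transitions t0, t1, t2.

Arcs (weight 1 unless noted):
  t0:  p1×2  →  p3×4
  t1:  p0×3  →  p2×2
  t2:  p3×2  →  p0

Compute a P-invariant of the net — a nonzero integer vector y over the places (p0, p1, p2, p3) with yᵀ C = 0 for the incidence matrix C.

y = (p0:2, p1:2, p2:3, p3:1)

Incidence matrix C (rows=places, cols=transitions):
       t0   t1   t2
   p0   0   -3    1
   p1  -2    0    0
   p2   0    2    0
   p3   4    0   -2

Candidate y = [2, 2, 3, 1]; check y·C column-wise:
  col t0: 2·0 + 2·-2 + 3·0 + 1·4 = 0
  col t1: 2·-3 + 2·0 + 3·2 + 1·0 = 0
  col t2: 2·1 + 2·0 + 3·0 + 1·-2 = 0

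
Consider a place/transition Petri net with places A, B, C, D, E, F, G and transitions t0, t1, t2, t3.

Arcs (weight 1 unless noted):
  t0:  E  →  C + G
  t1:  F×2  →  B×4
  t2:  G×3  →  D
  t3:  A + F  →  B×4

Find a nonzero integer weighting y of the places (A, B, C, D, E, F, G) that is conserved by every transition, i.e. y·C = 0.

Incidence matrix C (rows=places, cols=transitions):
       t0   t1   t2   t3
    A   0    0    0   -1
    B   0    4    0    4
    C   1    0    0    0
    D   0    0    1    0
    E  -1    0    0    0
    F   0   -2    0   -1
    G   1    0   -3    0

Candidate y = [0, 0, 1, 0, 1, 0, 0]; check y·C column-wise:
  col t0: 1·1 + 1·-1 + 0·1 = 0
  col t1: 0·4 + 1·0 + 1·0 + 0·-2 = 0
  col t2: 1·0 + 0·1 + 1·0 + 0·-3 = 0
  col t3: 0·-1 + 0·4 + 1·0 + 1·0 + 0·-1 = 0

y = (A:0, B:0, C:1, D:0, E:1, F:0, G:0)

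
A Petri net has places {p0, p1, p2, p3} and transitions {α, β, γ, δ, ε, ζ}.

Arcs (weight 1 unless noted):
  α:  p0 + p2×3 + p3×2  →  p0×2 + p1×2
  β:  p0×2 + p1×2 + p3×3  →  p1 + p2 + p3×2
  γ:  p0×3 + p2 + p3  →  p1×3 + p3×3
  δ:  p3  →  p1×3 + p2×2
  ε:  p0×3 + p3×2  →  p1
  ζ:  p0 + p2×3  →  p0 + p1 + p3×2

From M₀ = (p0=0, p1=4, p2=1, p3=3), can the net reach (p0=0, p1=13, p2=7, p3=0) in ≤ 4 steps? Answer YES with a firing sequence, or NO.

step 1: fire δ:  (p0=0, p1=4, p2=1, p3=3) → (p0=0, p1=7, p2=3, p3=2)
step 2: fire δ:  (p0=0, p1=7, p2=3, p3=2) → (p0=0, p1=10, p2=5, p3=1)
step 3: fire δ:  (p0=0, p1=10, p2=5, p3=1) → (p0=0, p1=13, p2=7, p3=0)

YES — reachable via ⟨δ, δ, δ⟩ (3 firings)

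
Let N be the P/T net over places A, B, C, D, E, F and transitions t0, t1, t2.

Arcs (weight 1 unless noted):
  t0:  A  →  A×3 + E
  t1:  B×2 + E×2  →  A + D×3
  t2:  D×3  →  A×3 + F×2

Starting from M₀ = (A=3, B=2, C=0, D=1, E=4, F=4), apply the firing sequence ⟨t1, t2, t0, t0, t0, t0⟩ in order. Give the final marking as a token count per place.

(A=15, B=0, C=0, D=1, E=6, F=6)

step 1: fire t1:  (A=3, B=2, C=0, D=1, E=4, F=4) → (A=4, B=0, C=0, D=4, E=2, F=4)
step 2: fire t2:  (A=4, B=0, C=0, D=4, E=2, F=4) → (A=7, B=0, C=0, D=1, E=2, F=6)
step 3: fire t0:  (A=7, B=0, C=0, D=1, E=2, F=6) → (A=9, B=0, C=0, D=1, E=3, F=6)
step 4: fire t0:  (A=9, B=0, C=0, D=1, E=3, F=6) → (A=11, B=0, C=0, D=1, E=4, F=6)
step 5: fire t0:  (A=11, B=0, C=0, D=1, E=4, F=6) → (A=13, B=0, C=0, D=1, E=5, F=6)
step 6: fire t0:  (A=13, B=0, C=0, D=1, E=5, F=6) → (A=15, B=0, C=0, D=1, E=6, F=6)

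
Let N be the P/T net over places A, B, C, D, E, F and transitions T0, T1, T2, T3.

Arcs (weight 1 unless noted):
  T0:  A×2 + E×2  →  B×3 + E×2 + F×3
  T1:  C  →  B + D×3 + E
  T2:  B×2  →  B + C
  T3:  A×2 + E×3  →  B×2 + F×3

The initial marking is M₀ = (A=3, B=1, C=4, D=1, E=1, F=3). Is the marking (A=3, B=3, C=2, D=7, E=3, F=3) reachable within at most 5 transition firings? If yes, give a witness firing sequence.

step 1: fire T1:  (A=3, B=1, C=4, D=1, E=1, F=3) → (A=3, B=2, C=3, D=4, E=2, F=3)
step 2: fire T1:  (A=3, B=2, C=3, D=4, E=2, F=3) → (A=3, B=3, C=2, D=7, E=3, F=3)

YES — reachable via ⟨T1, T1⟩ (2 firings)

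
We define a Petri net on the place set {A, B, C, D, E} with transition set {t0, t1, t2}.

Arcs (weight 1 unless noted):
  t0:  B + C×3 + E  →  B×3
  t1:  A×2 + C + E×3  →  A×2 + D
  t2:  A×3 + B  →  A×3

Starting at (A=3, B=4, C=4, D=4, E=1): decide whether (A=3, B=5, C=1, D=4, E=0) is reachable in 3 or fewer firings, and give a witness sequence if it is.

YES — reachable via ⟨t0, t2⟩ (2 firings)

step 1: fire t0:  (A=3, B=4, C=4, D=4, E=1) → (A=3, B=6, C=1, D=4, E=0)
step 2: fire t2:  (A=3, B=6, C=1, D=4, E=0) → (A=3, B=5, C=1, D=4, E=0)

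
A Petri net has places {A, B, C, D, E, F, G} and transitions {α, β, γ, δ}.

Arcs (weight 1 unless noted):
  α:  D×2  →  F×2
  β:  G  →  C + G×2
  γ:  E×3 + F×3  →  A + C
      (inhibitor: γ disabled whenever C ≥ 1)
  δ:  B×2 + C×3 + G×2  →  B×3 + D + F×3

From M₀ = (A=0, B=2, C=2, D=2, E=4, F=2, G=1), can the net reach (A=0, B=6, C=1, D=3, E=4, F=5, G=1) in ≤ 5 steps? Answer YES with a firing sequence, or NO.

NO — not reachable within 5 firings

depth 0: 1 marking
depth 1: 3 markings reached so far
depth 2: 6 markings reached so far
depth 3: 11 markings reached so far
depth 4: 16 markings reached so far
depth 5: 20 markings reached so far
target is not among the 20 markings reachable within 5 steps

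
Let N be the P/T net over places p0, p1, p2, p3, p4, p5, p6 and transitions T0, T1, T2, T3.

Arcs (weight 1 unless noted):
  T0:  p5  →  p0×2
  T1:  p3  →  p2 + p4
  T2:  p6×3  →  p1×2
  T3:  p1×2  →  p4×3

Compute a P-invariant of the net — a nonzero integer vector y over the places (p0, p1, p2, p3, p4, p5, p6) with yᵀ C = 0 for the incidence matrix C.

y = (p0:0, p1:0, p2:1, p3:1, p4:0, p5:0, p6:0)

Incidence matrix C (rows=places, cols=transitions):
       T0   T1   T2   T3
   p0   2    0    0    0
   p1   0    0    2   -2
   p2   0    1    0    0
   p3   0   -1    0    0
   p4   0    1    0    3
   p5  -1    0    0    0
   p6   0    0   -3    0

Candidate y = [0, 0, 1, 1, 0, 0, 0]; check y·C column-wise:
  col T0: 0·2 + 1·0 + 1·0 + 0·-1 = 0
  col T1: 1·1 + 1·-1 + 0·1 = 0
  col T2: 0·2 + 1·0 + 1·0 + 0·-3 = 0
  col T3: 0·-2 + 1·0 + 1·0 + 0·3 = 0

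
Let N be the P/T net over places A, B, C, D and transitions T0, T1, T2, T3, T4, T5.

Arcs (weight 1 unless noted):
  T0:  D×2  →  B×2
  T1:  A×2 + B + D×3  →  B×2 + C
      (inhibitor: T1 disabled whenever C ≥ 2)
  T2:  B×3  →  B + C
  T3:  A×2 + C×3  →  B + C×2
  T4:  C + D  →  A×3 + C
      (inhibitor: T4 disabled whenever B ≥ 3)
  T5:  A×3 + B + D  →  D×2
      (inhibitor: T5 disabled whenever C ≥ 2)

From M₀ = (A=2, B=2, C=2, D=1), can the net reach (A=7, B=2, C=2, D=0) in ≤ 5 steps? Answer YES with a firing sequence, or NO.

depth 0: 1 marking
depth 1: 2 markings reached so far
depth 2: 2 markings reached so far
(frontier empty at depth 2; search complete)
target is not among the 2 markings reachable within 5 steps

NO — not reachable within 5 firings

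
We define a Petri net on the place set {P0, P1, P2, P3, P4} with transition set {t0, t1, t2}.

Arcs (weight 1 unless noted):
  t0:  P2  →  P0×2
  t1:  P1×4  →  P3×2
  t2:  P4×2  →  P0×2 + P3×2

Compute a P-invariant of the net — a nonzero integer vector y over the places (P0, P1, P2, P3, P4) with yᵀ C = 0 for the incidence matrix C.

y = (P0:2, P1:-1, P2:4, P3:-2, P4:0)

Incidence matrix C (rows=places, cols=transitions):
       t0   t1   t2
   P0   2    0    2
   P1   0   -4    0
   P2  -1    0    0
   P3   0    2    2
   P4   0    0   -2

Candidate y = [2, -1, 4, -2, 0]; check y·C column-wise:
  col t0: 2·2 + -1·0 + 4·-1 + -2·0 = 0
  col t1: 2·0 + -1·-4 + 4·0 + -2·2 = 0
  col t2: 2·2 + -1·0 + 4·0 + -2·2 + 0·-2 = 0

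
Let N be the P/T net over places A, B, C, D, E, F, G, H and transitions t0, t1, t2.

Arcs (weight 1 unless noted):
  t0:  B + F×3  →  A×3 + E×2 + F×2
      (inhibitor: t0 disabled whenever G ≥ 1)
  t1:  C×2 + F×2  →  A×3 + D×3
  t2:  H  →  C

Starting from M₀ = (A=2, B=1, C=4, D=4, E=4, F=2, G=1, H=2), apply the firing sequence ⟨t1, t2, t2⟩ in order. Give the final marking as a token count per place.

(A=5, B=1, C=4, D=7, E=4, F=0, G=1, H=0)

step 1: fire t1:  (A=2, B=1, C=4, D=4, E=4, F=2, G=1, H=2) → (A=5, B=1, C=2, D=7, E=4, F=0, G=1, H=2)
step 2: fire t2:  (A=5, B=1, C=2, D=7, E=4, F=0, G=1, H=2) → (A=5, B=1, C=3, D=7, E=4, F=0, G=1, H=1)
step 3: fire t2:  (A=5, B=1, C=3, D=7, E=4, F=0, G=1, H=1) → (A=5, B=1, C=4, D=7, E=4, F=0, G=1, H=0)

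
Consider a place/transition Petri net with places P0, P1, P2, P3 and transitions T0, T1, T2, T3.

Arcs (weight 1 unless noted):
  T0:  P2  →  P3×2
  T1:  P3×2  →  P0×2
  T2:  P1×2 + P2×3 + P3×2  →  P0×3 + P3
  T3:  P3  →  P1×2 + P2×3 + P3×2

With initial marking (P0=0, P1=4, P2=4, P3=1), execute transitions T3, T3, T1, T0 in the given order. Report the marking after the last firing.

(P0=2, P1=8, P2=9, P3=3)

step 1: fire T3:  (P0=0, P1=4, P2=4, P3=1) → (P0=0, P1=6, P2=7, P3=2)
step 2: fire T3:  (P0=0, P1=6, P2=7, P3=2) → (P0=0, P1=8, P2=10, P3=3)
step 3: fire T1:  (P0=0, P1=8, P2=10, P3=3) → (P0=2, P1=8, P2=10, P3=1)
step 4: fire T0:  (P0=2, P1=8, P2=10, P3=1) → (P0=2, P1=8, P2=9, P3=3)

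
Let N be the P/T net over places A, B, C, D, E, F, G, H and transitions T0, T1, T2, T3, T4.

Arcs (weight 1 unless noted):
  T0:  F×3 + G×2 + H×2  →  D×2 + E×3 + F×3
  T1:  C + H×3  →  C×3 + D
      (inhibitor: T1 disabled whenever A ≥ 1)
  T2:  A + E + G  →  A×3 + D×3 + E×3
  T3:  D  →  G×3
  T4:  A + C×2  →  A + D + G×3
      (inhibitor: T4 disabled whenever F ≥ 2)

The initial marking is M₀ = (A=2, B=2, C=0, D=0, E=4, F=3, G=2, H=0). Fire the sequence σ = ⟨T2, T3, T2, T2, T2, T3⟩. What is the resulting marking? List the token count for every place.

(A=10, B=2, C=0, D=10, E=12, F=3, G=4, H=0)

step 1: fire T2:  (A=2, B=2, C=0, D=0, E=4, F=3, G=2, H=0) → (A=4, B=2, C=0, D=3, E=6, F=3, G=1, H=0)
step 2: fire T3:  (A=4, B=2, C=0, D=3, E=6, F=3, G=1, H=0) → (A=4, B=2, C=0, D=2, E=6, F=3, G=4, H=0)
step 3: fire T2:  (A=4, B=2, C=0, D=2, E=6, F=3, G=4, H=0) → (A=6, B=2, C=0, D=5, E=8, F=3, G=3, H=0)
step 4: fire T2:  (A=6, B=2, C=0, D=5, E=8, F=3, G=3, H=0) → (A=8, B=2, C=0, D=8, E=10, F=3, G=2, H=0)
step 5: fire T2:  (A=8, B=2, C=0, D=8, E=10, F=3, G=2, H=0) → (A=10, B=2, C=0, D=11, E=12, F=3, G=1, H=0)
step 6: fire T3:  (A=10, B=2, C=0, D=11, E=12, F=3, G=1, H=0) → (A=10, B=2, C=0, D=10, E=12, F=3, G=4, H=0)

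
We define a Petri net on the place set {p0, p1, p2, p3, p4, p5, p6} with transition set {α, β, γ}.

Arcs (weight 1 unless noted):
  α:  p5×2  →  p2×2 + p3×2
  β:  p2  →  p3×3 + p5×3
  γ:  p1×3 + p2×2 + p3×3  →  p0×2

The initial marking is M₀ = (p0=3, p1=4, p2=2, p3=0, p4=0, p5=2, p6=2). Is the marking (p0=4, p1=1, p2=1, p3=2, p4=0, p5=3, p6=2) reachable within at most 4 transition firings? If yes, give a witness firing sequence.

NO — not reachable within 4 firings

depth 0: 1 marking
depth 1: 3 markings reached so far
depth 2: 5 markings reached so far
depth 3: 8 markings reached so far
depth 4: 12 markings reached so far
target is not among the 12 markings reachable within 4 steps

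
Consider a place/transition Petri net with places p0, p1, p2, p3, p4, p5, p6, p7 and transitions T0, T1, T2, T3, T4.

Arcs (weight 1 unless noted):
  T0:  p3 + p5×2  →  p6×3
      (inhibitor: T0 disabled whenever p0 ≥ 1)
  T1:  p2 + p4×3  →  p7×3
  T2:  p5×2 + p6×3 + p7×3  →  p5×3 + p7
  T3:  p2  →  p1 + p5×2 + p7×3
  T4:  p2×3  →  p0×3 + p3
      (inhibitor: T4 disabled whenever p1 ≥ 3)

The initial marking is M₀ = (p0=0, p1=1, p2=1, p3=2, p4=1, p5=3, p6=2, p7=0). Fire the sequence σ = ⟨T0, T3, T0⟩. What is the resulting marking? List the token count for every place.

step 1: fire T0:  (p0=0, p1=1, p2=1, p3=2, p4=1, p5=3, p6=2, p7=0) → (p0=0, p1=1, p2=1, p3=1, p4=1, p5=1, p6=5, p7=0)
step 2: fire T3:  (p0=0, p1=1, p2=1, p3=1, p4=1, p5=1, p6=5, p7=0) → (p0=0, p1=2, p2=0, p3=1, p4=1, p5=3, p6=5, p7=3)
step 3: fire T0:  (p0=0, p1=2, p2=0, p3=1, p4=1, p5=3, p6=5, p7=3) → (p0=0, p1=2, p2=0, p3=0, p4=1, p5=1, p6=8, p7=3)

(p0=0, p1=2, p2=0, p3=0, p4=1, p5=1, p6=8, p7=3)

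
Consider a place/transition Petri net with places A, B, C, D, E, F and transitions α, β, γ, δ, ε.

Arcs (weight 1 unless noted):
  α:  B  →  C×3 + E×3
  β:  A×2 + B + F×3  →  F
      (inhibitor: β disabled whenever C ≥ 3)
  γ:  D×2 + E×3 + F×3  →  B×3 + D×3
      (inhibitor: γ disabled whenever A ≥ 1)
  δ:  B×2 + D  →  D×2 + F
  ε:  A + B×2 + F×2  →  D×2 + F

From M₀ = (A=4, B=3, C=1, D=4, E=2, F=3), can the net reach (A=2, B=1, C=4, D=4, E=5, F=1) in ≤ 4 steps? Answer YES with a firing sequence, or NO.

step 1: fire β:  (A=4, B=3, C=1, D=4, E=2, F=3) → (A=2, B=2, C=1, D=4, E=2, F=1)
step 2: fire α:  (A=2, B=2, C=1, D=4, E=2, F=1) → (A=2, B=1, C=4, D=4, E=5, F=1)

YES — reachable via ⟨β, α⟩ (2 firings)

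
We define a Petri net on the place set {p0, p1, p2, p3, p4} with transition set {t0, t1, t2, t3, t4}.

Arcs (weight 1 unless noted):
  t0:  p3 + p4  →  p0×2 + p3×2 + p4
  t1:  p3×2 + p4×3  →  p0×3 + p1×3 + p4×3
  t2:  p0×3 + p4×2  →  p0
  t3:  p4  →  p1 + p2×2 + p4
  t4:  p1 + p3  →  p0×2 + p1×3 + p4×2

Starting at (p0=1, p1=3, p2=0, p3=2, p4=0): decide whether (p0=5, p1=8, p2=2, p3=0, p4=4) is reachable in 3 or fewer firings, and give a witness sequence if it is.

step 1: fire t4:  (p0=1, p1=3, p2=0, p3=2, p4=0) → (p0=3, p1=5, p2=0, p3=1, p4=2)
step 2: fire t3:  (p0=3, p1=5, p2=0, p3=1, p4=2) → (p0=3, p1=6, p2=2, p3=1, p4=2)
step 3: fire t4:  (p0=3, p1=6, p2=2, p3=1, p4=2) → (p0=5, p1=8, p2=2, p3=0, p4=4)

YES — reachable via ⟨t4, t3, t4⟩ (3 firings)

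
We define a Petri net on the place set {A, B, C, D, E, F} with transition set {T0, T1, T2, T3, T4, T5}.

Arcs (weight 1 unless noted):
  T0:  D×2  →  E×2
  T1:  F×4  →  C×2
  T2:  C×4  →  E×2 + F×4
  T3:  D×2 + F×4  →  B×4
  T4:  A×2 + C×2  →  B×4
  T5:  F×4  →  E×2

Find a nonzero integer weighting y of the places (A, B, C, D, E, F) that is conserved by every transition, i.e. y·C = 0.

Incidence matrix C (rows=places, cols=transitions):
       T0   T1   T2   T3   T4   T5
    A   0    0    0    0   -2    0
    B   0    0    0    4    4    0
    C   0    2   -4    0   -2    0
    D  -2    0    0   -2    0    0
    E   2    0    2    0    0    2
    F   0   -4    4   -4    0   -4

Candidate y = [2, 2, 2, 2, 2, 1]; check y·C column-wise:
  col T0: 2·0 + 2·0 + 2·0 + 2·-2 + 2·2 + 1·0 = 0
  col T1: 2·0 + 2·0 + 2·2 + 2·0 + 2·0 + 1·-4 = 0
  col T2: 2·0 + 2·0 + 2·-4 + 2·0 + 2·2 + 1·4 = 0
  col T3: 2·0 + 2·4 + 2·0 + 2·-2 + 2·0 + 1·-4 = 0
  col T4: 2·-2 + 2·4 + 2·-2 + 2·0 + 2·0 + 1·0 = 0
  col T5: 2·0 + 2·0 + 2·0 + 2·0 + 2·2 + 1·-4 = 0

y = (A:2, B:2, C:2, D:2, E:2, F:1)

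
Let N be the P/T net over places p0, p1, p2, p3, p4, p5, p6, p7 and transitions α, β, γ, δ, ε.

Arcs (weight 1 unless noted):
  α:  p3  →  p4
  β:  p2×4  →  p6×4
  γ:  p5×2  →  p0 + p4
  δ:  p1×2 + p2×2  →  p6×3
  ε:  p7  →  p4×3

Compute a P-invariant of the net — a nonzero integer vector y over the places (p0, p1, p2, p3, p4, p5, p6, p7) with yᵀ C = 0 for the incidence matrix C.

Incidence matrix C (rows=places, cols=transitions):
        α    β    γ    δ    ε
   p0   0    0    1    0    0
   p1   0    0    0   -2    0
   p2   0   -4    0   -2    0
   p3  -1    0    0    0    0
   p4   1    0    1    0    3
   p5   0    0   -2    0    0
   p6   0    4    0    3    0
   p7   0    0    0    0   -1

Candidate y = [2, 0, 0, 0, 0, 1, 0, 0]; check y·C column-wise:
  col α: 2·0 + 0·-1 + 0·1 + 1·0 = 0
  col β: 2·0 + 0·-4 + 1·0 + 0·4 = 0
  col γ: 2·1 + 0·1 + 1·-2 = 0
  col δ: 2·0 + 0·-2 + 0·-2 + 1·0 + 0·3 = 0
  col ε: 2·0 + 0·3 + 1·0 + 0·-1 = 0

y = (p0:2, p1:0, p2:0, p3:0, p4:0, p5:1, p6:0, p7:0)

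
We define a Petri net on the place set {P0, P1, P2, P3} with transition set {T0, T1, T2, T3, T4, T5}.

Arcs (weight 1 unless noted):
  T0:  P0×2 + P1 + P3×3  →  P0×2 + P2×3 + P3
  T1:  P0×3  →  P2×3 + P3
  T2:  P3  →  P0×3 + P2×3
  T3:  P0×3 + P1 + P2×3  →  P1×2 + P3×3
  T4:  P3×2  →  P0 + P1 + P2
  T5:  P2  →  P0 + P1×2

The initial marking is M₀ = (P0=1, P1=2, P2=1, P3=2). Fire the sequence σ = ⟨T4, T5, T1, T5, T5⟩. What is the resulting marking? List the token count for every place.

(P0=2, P1=9, P2=2, P3=1)

step 1: fire T4:  (P0=1, P1=2, P2=1, P3=2) → (P0=2, P1=3, P2=2, P3=0)
step 2: fire T5:  (P0=2, P1=3, P2=2, P3=0) → (P0=3, P1=5, P2=1, P3=0)
step 3: fire T1:  (P0=3, P1=5, P2=1, P3=0) → (P0=0, P1=5, P2=4, P3=1)
step 4: fire T5:  (P0=0, P1=5, P2=4, P3=1) → (P0=1, P1=7, P2=3, P3=1)
step 5: fire T5:  (P0=1, P1=7, P2=3, P3=1) → (P0=2, P1=9, P2=2, P3=1)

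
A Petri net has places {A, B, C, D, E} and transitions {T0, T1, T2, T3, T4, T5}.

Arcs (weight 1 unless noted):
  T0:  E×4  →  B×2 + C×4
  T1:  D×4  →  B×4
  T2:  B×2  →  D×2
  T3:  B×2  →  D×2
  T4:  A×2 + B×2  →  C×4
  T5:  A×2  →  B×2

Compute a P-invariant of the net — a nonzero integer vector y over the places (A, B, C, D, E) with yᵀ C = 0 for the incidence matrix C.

Incidence matrix C (rows=places, cols=transitions):
       T0   T1   T2   T3   T4   T5
    A   0    0    0    0   -2   -2
    B   2    4   -2   -2   -2    2
    C   4    0    0    0    4    0
    D   0   -4    2    2    0    0
    E  -4    0    0    0    0    0

Candidate y = [2, 2, 2, 2, 3]; check y·C column-wise:
  col T0: 2·0 + 2·2 + 2·4 + 2·0 + 3·-4 = 0
  col T1: 2·0 + 2·4 + 2·0 + 2·-4 + 3·0 = 0
  col T2: 2·0 + 2·-2 + 2·0 + 2·2 + 3·0 = 0
  col T3: 2·0 + 2·-2 + 2·0 + 2·2 + 3·0 = 0
  col T4: 2·-2 + 2·-2 + 2·4 + 2·0 + 3·0 = 0
  col T5: 2·-2 + 2·2 + 2·0 + 2·0 + 3·0 = 0

y = (A:2, B:2, C:2, D:2, E:3)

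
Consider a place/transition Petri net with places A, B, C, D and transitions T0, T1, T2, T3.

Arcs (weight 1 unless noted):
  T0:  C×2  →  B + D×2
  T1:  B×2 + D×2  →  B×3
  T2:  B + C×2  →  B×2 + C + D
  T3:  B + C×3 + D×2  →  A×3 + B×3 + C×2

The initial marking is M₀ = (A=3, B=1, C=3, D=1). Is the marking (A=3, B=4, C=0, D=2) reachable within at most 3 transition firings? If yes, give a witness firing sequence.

YES — reachable via ⟨T2, T0, T1⟩ (3 firings)

step 1: fire T2:  (A=3, B=1, C=3, D=1) → (A=3, B=2, C=2, D=2)
step 2: fire T0:  (A=3, B=2, C=2, D=2) → (A=3, B=3, C=0, D=4)
step 3: fire T1:  (A=3, B=3, C=0, D=4) → (A=3, B=4, C=0, D=2)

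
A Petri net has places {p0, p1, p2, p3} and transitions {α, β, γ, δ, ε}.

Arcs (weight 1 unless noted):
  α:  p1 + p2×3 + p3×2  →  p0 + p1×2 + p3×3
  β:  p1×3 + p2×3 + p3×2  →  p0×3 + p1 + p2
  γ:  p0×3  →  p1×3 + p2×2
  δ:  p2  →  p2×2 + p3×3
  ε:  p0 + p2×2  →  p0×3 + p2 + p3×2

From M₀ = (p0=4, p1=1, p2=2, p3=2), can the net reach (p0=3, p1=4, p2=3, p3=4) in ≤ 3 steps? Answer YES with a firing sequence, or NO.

YES — reachable via ⟨γ, ε⟩ (2 firings)

step 1: fire γ:  (p0=4, p1=1, p2=2, p3=2) → (p0=1, p1=4, p2=4, p3=2)
step 2: fire ε:  (p0=1, p1=4, p2=4, p3=2) → (p0=3, p1=4, p2=3, p3=4)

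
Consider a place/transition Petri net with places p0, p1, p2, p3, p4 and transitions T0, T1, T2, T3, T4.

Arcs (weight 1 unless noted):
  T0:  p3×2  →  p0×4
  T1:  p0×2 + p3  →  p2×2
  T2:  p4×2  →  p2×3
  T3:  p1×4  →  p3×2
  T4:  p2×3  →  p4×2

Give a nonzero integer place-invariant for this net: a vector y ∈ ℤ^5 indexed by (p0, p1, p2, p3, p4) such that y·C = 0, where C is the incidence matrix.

Incidence matrix C (rows=places, cols=transitions):
       T0   T1   T2   T3   T4
   p0   4   -2    0    0    0
   p1   0    0    0   -4    0
   p2   0    2    3    0   -3
   p3  -2   -1    0    2    0
   p4   0    0   -2    0    2

Candidate y = [1, 1, 2, 2, 3]; check y·C column-wise:
  col T0: 1·4 + 1·0 + 2·0 + 2·-2 + 3·0 = 0
  col T1: 1·-2 + 1·0 + 2·2 + 2·-1 + 3·0 = 0
  col T2: 1·0 + 1·0 + 2·3 + 2·0 + 3·-2 = 0
  col T3: 1·0 + 1·-4 + 2·0 + 2·2 + 3·0 = 0
  col T4: 1·0 + 1·0 + 2·-3 + 2·0 + 3·2 = 0

y = (p0:1, p1:1, p2:2, p3:2, p4:3)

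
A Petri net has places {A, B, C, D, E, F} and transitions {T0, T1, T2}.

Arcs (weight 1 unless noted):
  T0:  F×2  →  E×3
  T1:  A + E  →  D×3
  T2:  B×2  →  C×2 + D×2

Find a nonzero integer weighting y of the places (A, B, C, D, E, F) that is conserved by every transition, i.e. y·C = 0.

Incidence matrix C (rows=places, cols=transitions):
       T0   T1   T2
    A   0   -1    0
    B   0    0   -2
    C   0    0    2
    D   0    3    2
    E   3   -1    0
    F  -2    0    0

Candidate y = [0, 1, 1, 0, 0, 0]; check y·C column-wise:
  col T0: 1·0 + 1·0 + 0·3 + 0·-2 = 0
  col T1: 0·-1 + 1·0 + 1·0 + 0·3 + 0·-1 = 0
  col T2: 1·-2 + 1·2 + 0·2 = 0

y = (A:0, B:1, C:1, D:0, E:0, F:0)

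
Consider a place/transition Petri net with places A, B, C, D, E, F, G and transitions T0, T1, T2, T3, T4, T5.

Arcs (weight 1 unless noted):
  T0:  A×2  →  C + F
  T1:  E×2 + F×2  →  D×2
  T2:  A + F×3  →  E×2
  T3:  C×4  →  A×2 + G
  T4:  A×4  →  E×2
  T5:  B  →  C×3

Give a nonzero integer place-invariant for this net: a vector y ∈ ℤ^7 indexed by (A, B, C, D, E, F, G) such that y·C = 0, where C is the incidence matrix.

Incidence matrix C (rows=places, cols=transitions):
       T0   T1   T2   T3   T4   T5
    A  -2    0   -1    2   -4    0
    B   0    0    0    0    0   -1
    C   1    0    0   -4    0    3
    D   0    2    0    0    0    0
    E   0   -2    2    0    2    0
    F   1   -2   -3    0    0    0
    G   0    0    0    1    0    0

Candidate y = [1, 3, 1, 3, 2, 1, 2]; check y·C column-wise:
  col T0: 1·-2 + 3·0 + 1·1 + 3·0 + 2·0 + 1·1 + 2·0 = 0
  col T1: 1·0 + 3·0 + 1·0 + 3·2 + 2·-2 + 1·-2 + 2·0 = 0
  col T2: 1·-1 + 3·0 + 1·0 + 3·0 + 2·2 + 1·-3 + 2·0 = 0
  col T3: 1·2 + 3·0 + 1·-4 + 3·0 + 2·0 + 1·0 + 2·1 = 0
  col T4: 1·-4 + 3·0 + 1·0 + 3·0 + 2·2 + 1·0 + 2·0 = 0
  col T5: 1·0 + 3·-1 + 1·3 + 3·0 + 2·0 + 1·0 + 2·0 = 0

y = (A:1, B:3, C:1, D:3, E:2, F:1, G:2)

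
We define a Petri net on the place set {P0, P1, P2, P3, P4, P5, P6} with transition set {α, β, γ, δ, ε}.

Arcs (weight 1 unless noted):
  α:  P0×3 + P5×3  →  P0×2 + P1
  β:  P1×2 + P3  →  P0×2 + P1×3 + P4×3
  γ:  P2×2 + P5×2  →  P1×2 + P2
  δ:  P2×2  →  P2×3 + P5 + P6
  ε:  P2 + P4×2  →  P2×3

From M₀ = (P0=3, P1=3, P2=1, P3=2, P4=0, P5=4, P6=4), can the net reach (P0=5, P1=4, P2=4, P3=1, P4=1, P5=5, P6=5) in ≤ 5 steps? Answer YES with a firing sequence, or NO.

YES — reachable via ⟨β, ε, δ⟩ (3 firings)

step 1: fire β:  (P0=3, P1=3, P2=1, P3=2, P4=0, P5=4, P6=4) → (P0=5, P1=4, P2=1, P3=1, P4=3, P5=4, P6=4)
step 2: fire ε:  (P0=5, P1=4, P2=1, P3=1, P4=3, P5=4, P6=4) → (P0=5, P1=4, P2=3, P3=1, P4=1, P5=4, P6=4)
step 3: fire δ:  (P0=5, P1=4, P2=3, P3=1, P4=1, P5=4, P6=4) → (P0=5, P1=4, P2=4, P3=1, P4=1, P5=5, P6=5)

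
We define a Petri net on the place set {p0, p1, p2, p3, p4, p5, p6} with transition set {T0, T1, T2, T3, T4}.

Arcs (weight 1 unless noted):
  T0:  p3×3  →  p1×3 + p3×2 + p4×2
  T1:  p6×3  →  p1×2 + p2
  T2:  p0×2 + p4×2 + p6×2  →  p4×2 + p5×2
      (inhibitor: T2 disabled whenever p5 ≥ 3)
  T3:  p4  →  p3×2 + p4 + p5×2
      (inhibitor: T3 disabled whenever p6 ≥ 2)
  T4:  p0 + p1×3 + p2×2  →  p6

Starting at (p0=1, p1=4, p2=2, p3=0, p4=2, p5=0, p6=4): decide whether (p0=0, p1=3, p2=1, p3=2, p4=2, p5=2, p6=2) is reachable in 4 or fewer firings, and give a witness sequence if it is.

YES — reachable via ⟨T1, T3, T4⟩ (3 firings)

step 1: fire T1:  (p0=1, p1=4, p2=2, p3=0, p4=2, p5=0, p6=4) → (p0=1, p1=6, p2=3, p3=0, p4=2, p5=0, p6=1)
step 2: fire T3:  (p0=1, p1=6, p2=3, p3=0, p4=2, p5=0, p6=1) → (p0=1, p1=6, p2=3, p3=2, p4=2, p5=2, p6=1)
step 3: fire T4:  (p0=1, p1=6, p2=3, p3=2, p4=2, p5=2, p6=1) → (p0=0, p1=3, p2=1, p3=2, p4=2, p5=2, p6=2)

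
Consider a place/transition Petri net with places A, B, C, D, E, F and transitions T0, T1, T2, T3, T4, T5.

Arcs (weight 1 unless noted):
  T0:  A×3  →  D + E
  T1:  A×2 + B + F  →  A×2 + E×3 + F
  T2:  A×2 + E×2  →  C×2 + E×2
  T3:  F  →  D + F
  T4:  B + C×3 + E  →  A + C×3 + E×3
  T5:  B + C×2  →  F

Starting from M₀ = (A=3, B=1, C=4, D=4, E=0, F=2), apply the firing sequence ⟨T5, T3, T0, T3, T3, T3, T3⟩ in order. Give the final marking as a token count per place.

(A=0, B=0, C=2, D=10, E=1, F=3)

step 1: fire T5:  (A=3, B=1, C=4, D=4, E=0, F=2) → (A=3, B=0, C=2, D=4, E=0, F=3)
step 2: fire T3:  (A=3, B=0, C=2, D=4, E=0, F=3) → (A=3, B=0, C=2, D=5, E=0, F=3)
step 3: fire T0:  (A=3, B=0, C=2, D=5, E=0, F=3) → (A=0, B=0, C=2, D=6, E=1, F=3)
step 4: fire T3:  (A=0, B=0, C=2, D=6, E=1, F=3) → (A=0, B=0, C=2, D=7, E=1, F=3)
step 5: fire T3:  (A=0, B=0, C=2, D=7, E=1, F=3) → (A=0, B=0, C=2, D=8, E=1, F=3)
step 6: fire T3:  (A=0, B=0, C=2, D=8, E=1, F=3) → (A=0, B=0, C=2, D=9, E=1, F=3)
step 7: fire T3:  (A=0, B=0, C=2, D=9, E=1, F=3) → (A=0, B=0, C=2, D=10, E=1, F=3)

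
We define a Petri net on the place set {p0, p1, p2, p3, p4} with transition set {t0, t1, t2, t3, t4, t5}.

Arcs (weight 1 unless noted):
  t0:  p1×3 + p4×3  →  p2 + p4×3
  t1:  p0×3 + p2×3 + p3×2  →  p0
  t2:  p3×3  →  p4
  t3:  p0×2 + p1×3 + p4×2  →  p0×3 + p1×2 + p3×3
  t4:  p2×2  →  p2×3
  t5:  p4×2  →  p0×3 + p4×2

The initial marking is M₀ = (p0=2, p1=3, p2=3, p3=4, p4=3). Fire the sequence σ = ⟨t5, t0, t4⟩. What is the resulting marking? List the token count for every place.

step 1: fire t5:  (p0=2, p1=3, p2=3, p3=4, p4=3) → (p0=5, p1=3, p2=3, p3=4, p4=3)
step 2: fire t0:  (p0=5, p1=3, p2=3, p3=4, p4=3) → (p0=5, p1=0, p2=4, p3=4, p4=3)
step 3: fire t4:  (p0=5, p1=0, p2=4, p3=4, p4=3) → (p0=5, p1=0, p2=5, p3=4, p4=3)

(p0=5, p1=0, p2=5, p3=4, p4=3)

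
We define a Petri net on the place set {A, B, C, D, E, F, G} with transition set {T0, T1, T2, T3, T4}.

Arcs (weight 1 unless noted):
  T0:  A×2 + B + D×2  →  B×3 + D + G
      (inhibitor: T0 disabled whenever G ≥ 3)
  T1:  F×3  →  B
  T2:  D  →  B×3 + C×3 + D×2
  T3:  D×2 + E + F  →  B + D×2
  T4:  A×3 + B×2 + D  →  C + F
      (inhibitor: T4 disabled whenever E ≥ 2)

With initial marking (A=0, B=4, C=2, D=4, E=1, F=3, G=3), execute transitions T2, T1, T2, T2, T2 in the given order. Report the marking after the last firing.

(A=0, B=17, C=14, D=8, E=1, F=0, G=3)

step 1: fire T2:  (A=0, B=4, C=2, D=4, E=1, F=3, G=3) → (A=0, B=7, C=5, D=5, E=1, F=3, G=3)
step 2: fire T1:  (A=0, B=7, C=5, D=5, E=1, F=3, G=3) → (A=0, B=8, C=5, D=5, E=1, F=0, G=3)
step 3: fire T2:  (A=0, B=8, C=5, D=5, E=1, F=0, G=3) → (A=0, B=11, C=8, D=6, E=1, F=0, G=3)
step 4: fire T2:  (A=0, B=11, C=8, D=6, E=1, F=0, G=3) → (A=0, B=14, C=11, D=7, E=1, F=0, G=3)
step 5: fire T2:  (A=0, B=14, C=11, D=7, E=1, F=0, G=3) → (A=0, B=17, C=14, D=8, E=1, F=0, G=3)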